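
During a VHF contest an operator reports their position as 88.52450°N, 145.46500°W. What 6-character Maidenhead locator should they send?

Offset from 180°W / 90°S: lon 34.5350°, lat 178.5245°.
Field: 34.5350/20 → 1 → B, 178.5245/10 → 17 → R; chars BR.
Square: 14.5350/2 → 7, 8.5245/1 → 8; chars 78.
Subsquare: 0.5350/0.0833333 → 6 → g, 0.5245/0.0416667 → 12 → m; chars gm.

BR78gm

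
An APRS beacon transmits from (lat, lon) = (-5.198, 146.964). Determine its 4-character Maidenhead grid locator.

QI34

Add 180° to longitude and 90° to latitude: 326.96, 84.80.
Field: lon ⌊326.96/20⌋ = 16 → Q; lat ⌊84.80/10⌋ = 8 → I.
Square: lon ⌊6.96/2⌋ = 3; lat ⌊4.80/1⌋ = 4.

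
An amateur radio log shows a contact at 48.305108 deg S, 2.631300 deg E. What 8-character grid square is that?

JE11hq56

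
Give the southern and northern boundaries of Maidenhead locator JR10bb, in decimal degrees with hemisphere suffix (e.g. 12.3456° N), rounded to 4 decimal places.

Field J=9, R=17: +9·20° lon, +17·10° lat → SW at lon 0°, lat 80°.
Square 1, 0: +1·2° lon, +0·1° lat → SW at lon 2°, lat 80°.
Subsquare b=1, b=1: +1·0.0833333° lon, +1·0.0416667° lat → SW at lon 2.08333°, lat 80.0417°.
Cell spans 0.0833333° lon × 0.0416667° lat.
south 80.0417° N, north 80.0833° N.

80.0417° N, 80.0833° N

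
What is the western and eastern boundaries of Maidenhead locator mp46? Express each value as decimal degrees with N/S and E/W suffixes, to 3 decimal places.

68.000° E, 70.000° E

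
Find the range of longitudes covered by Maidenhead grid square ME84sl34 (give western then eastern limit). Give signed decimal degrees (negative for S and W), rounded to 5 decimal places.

77.52500, 77.53333

Field M=12, E=4: +12·20° lon, +4·10° lat → SW at lon 60°, lat -50°.
Square 8, 4: +8·2° lon, +4·1° lat → SW at lon 76°, lat -46°.
Subsquare s=18, l=11: +18·0.0833333° lon, +11·0.0416667° lat → SW at lon 77.5°, lat -45.5417°.
Extended square 3, 4: +3·0.00833333° lon, +4·0.00416667° lat → SW at lon 77.525°, lat -45.525°.
Cell spans 0.00833333° lon × 0.00416667° lat.
west 77.52500, east 77.53333.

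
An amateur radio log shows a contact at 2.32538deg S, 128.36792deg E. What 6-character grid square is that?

PI47eq

Shift to the Maidenhead origin (180°W, 90°S): lon 308.3679, lat 87.6746.
Field (20°×10°, letters A–R): lon ⌊308.3679/20⌋ = 15 → P; lat ⌊87.6746/10⌋ = 8 → I.
Square (2°×1°, digits 0–9): lon ⌊8.3679/2⌋ = 4; lat ⌊7.6746/1⌋ = 7.
Subsquare (5′×2.5′, letters a–x): lon ⌊0.3679/0.0833333⌋ = 4 → e; lat ⌊0.6746/0.0416667⌋ = 16 → q.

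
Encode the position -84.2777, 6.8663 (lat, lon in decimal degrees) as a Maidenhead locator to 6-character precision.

Shift to the Maidenhead origin (180°W, 90°S): lon 186.8663, lat 5.7223.
Field: lon ⌊186.8663/20⌋ = 9 → J; lat ⌊5.7223/10⌋ = 0 → A.
Square: lon ⌊6.8663/2⌋ = 3; lat ⌊5.7223/1⌋ = 5.
Subsquare: lon ⌊0.8663/0.0833333⌋ = 10 → k; lat ⌊0.7223/0.0416667⌋ = 17 → r.

JA35kr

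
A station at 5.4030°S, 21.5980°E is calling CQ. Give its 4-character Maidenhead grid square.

KI04

Shift to the Maidenhead origin (180°W, 90°S): lon 201.60, lat 84.60.
Field: 201.60/20 → 10 → K, 84.60/10 → 8 → I; chars KI.
Square: 1.60/2 → 0, 4.60/1 → 4; chars 04.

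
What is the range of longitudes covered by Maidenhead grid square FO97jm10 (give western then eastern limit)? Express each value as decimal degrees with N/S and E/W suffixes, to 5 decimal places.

61.24167° W, 61.23333° W

Field F=5, O=14: +5·20° lon, +14·10° lat → SW at lon -80°, lat 50°.
Square 9, 7: +9·2° lon, +7·1° lat → SW at lon -62°, lat 57°.
Subsquare j=9, m=12: +9·0.0833333° lon, +12·0.0416667° lat → SW at lon -61.25°, lat 57.5°.
Extended square 1, 0: +1·0.00833333° lon, +0·0.00416667° lat → SW at lon -61.2417°, lat 57.5°.
Cell spans 0.00833333° lon × 0.00416667° lat.
west 61.24167° W, east 61.23333° W.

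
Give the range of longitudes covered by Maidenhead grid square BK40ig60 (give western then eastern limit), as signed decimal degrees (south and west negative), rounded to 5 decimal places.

-151.28333, -151.27500

Field B=1, K=10: +1·20° lon, +10·10° lat → SW at lon -160°, lat 10°.
Square 4, 0: +4·2° lon, +0·1° lat → SW at lon -152°, lat 10°.
Subsquare i=8, g=6: +8·0.0833333° lon, +6·0.0416667° lat → SW at lon -151.333°, lat 10.25°.
Extended square 6, 0: +6·0.00833333° lon, +0·0.00416667° lat → SW at lon -151.283°, lat 10.25°.
Cell spans 0.00833333° lon × 0.00416667° lat.
west -151.28333, east -151.27500.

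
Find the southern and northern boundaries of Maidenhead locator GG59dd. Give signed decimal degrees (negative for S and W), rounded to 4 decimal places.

-20.8750, -20.8333

Field G=6, G=6: +6·20° lon, +6·10° lat → SW at lon -60°, lat -30°.
Square 5, 9: +5·2° lon, +9·1° lat → SW at lon -50°, lat -21°.
Subsquare d=3, d=3: +3·0.0833333° lon, +3·0.0416667° lat → SW at lon -49.75°, lat -20.875°.
Cell spans 0.0833333° lon × 0.0416667° lat.
south -20.8750, north -20.8333.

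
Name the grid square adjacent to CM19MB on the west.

Longitude subsquare m = 12; −1 → 11 = l.
The latitude characters are unchanged.

CM19lb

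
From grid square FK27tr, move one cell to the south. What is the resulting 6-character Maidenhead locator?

FK27tq

Latitude subsquare r = 17; −1 → 16 = q.
The longitude characters are unchanged.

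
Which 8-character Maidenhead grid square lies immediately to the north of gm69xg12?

GM69xg13

Latitude extended square 2; +1 → 3.
The longitude characters are unchanged.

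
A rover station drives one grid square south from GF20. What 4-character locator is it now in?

Latitude square 0; −1 → -1, wraps to 9, carry into field.
Latitude field F = 5; −1 → 4 = E.
The longitude characters are unchanged.

GE29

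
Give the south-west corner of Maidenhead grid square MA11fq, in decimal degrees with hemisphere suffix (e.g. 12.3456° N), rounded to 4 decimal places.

88.3333° S, 62.4167° E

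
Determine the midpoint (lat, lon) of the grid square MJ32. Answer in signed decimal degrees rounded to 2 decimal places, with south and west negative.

2.50, 67.00

Field M=12, J=9: +12·20° lon, +9·10° lat → SW at lon 60°, lat 0°.
Square 3, 2: +3·2° lon, +2·1° lat → SW at lon 66°, lat 2°.
Cell spans 2° lon × 1° lat. Centre is SW corner plus half of each.
latitude 2.50, longitude 67.00.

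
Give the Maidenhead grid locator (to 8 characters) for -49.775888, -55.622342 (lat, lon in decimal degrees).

Offset from 180°W / 90°S: lon 124.37766°, lat 40.22411°.
Field: lon ⌊124.37766/20⌋ = 6 → G; lat ⌊40.22411/10⌋ = 4 → E.
Square: lon ⌊4.37766/2⌋ = 2; lat ⌊0.22411/1⌋ = 0.
Subsquare: lon ⌊0.37766/0.0833333⌋ = 4 → e; lat ⌊0.22411/0.0416667⌋ = 5 → f.
Extended square: lon ⌊0.04432/0.00833333⌋ = 5; lat ⌊0.01578/0.00416667⌋ = 3.

GE20ef53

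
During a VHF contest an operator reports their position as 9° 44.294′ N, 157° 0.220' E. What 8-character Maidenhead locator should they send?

QJ89mr07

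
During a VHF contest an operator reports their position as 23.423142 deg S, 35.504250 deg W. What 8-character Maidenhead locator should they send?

Offset from 180°W / 90°S: lon 144.49575°, lat 66.57686°.
Field: lon ⌊144.49575/20⌋ = 7 → H; lat ⌊66.57686/10⌋ = 6 → G.
Square: lon ⌊4.49575/2⌋ = 2; lat ⌊6.57686/1⌋ = 6.
Subsquare: lon ⌊0.49575/0.0833333⌋ = 5 → f; lat ⌊0.57686/0.0416667⌋ = 13 → n.
Extended square: lon ⌊0.07908/0.00833333⌋ = 9; lat ⌊0.03519/0.00416667⌋ = 8.

HG26fn98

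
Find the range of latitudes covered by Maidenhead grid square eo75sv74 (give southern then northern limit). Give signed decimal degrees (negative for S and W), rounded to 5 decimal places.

55.89167, 55.89583

Field E=4, O=14: +4·20° lon, +14·10° lat → SW at lon -100°, lat 50°.
Square 7, 5: +7·2° lon, +5·1° lat → SW at lon -86°, lat 55°.
Subsquare s=18, v=21: +18·0.0833333° lon, +21·0.0416667° lat → SW at lon -84.5°, lat 55.875°.
Extended square 7, 4: +7·0.00833333° lon, +4·0.00416667° lat → SW at lon -84.4417°, lat 55.8917°.
Cell spans 0.00833333° lon × 0.00416667° lat.
south 55.89167, north 55.89583.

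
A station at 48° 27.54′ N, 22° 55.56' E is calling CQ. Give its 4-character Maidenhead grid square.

Add 180° to longitude and 90° to latitude: 202.93, 138.46.
Field: lon ⌊202.93/20⌋ = 10 → K; lat ⌊138.46/10⌋ = 13 → N.
Square: lon ⌊2.93/2⌋ = 1; lat ⌊8.46/1⌋ = 8.

KN18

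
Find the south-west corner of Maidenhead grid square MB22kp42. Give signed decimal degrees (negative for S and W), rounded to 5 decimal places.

-77.36667, 64.86667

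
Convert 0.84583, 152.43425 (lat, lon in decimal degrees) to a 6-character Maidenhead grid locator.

Shift to the Maidenhead origin (180°W, 90°S): lon 332.4343, lat 90.8458.
Field (20°×10°, letters A–R): 332.4343/20 → 16 → Q, 90.8458/10 → 9 → J; chars QJ.
Square (2°×1°, digits 0–9): 12.4343/2 → 6, 0.8458/1 → 0; chars 60.
Subsquare (5′×2.5′, letters a–x): 0.4343/0.0833333 → 5 → f, 0.8458/0.0416667 → 20 → u; chars fu.

QJ60fu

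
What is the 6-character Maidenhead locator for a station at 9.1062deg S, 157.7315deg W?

Add 180° to longitude and 90° to latitude: 22.2685, 80.8938.
Field: lon ⌊22.2685/20⌋ = 1 → B; lat ⌊80.8938/10⌋ = 8 → I.
Square: lon ⌊2.2685/2⌋ = 1; lat ⌊0.8938/1⌋ = 0.
Subsquare: lon ⌊0.2685/0.0833333⌋ = 3 → d; lat ⌊0.8938/0.0416667⌋ = 21 → v.

BI10dv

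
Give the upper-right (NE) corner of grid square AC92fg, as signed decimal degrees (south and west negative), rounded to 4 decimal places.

-67.7083, -161.5000

Field A=0, C=2: +0·20° lon, +2·10° lat → SW at lon -180°, lat -70°.
Square 9, 2: +9·2° lon, +2·1° lat → SW at lon -162°, lat -68°.
Subsquare f=5, g=6: +5·0.0833333° lon, +6·0.0416667° lat → SW at lon -161.583°, lat -67.75°.
Cell spans 0.0833333° lon × 0.0416667° lat. NE corner is SW corner plus one full cell.
latitude -67.7083, longitude -161.5000.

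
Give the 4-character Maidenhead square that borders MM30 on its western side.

Longitude square 3; −1 → 2.
The latitude characters are unchanged.

MM20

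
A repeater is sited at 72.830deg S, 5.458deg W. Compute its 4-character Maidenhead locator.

IB77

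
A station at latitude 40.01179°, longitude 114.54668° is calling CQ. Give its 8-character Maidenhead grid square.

ON70ga52

Offset from 180°W / 90°S: lon 294.54668°, lat 130.01179°.
Field: lon ⌊294.54668/20⌋ = 14 → O; lat ⌊130.01179/10⌋ = 13 → N.
Square: lon ⌊14.54668/2⌋ = 7; lat ⌊0.01179/1⌋ = 0.
Subsquare: lon ⌊0.54668/0.0833333⌋ = 6 → g; lat ⌊0.01179/0.0416667⌋ = 0 → a.
Extended square: lon ⌊0.04668/0.00833333⌋ = 5; lat ⌊0.01179/0.00416667⌋ = 2.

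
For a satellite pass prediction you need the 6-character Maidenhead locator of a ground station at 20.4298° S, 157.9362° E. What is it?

Offset from 180°W / 90°S: lon 337.9362°, lat 69.5702°.
Field (20°×10°, letters A–R): lon ⌊337.9362/20⌋ = 16 → Q; lat ⌊69.5702/10⌋ = 6 → G.
Square (2°×1°, digits 0–9): lon ⌊17.9362/2⌋ = 8; lat ⌊9.5702/1⌋ = 9.
Subsquare (5′×2.5′, letters a–x): lon ⌊1.9362/0.0833333⌋ = 23 → x; lat ⌊0.5702/0.0416667⌋ = 13 → n.

QG89xn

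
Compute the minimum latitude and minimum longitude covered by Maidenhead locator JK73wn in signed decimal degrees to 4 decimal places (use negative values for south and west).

Field J=9, K=10: +9·20° lon, +10·10° lat → SW at lon 0°, lat 10°.
Square 7, 3: +7·2° lon, +3·1° lat → SW at lon 14°, lat 13°.
Subsquare w=22, n=13: +22·0.0833333° lon, +13·0.0416667° lat → SW at lon 15.8333°, lat 13.5417°.
latitude 13.5417, longitude 15.8333.

13.5417, 15.8333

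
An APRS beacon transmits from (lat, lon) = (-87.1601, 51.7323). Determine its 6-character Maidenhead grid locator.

LA52uu

Add 180° to longitude and 90° to latitude: 231.7323, 2.8399.
Field: lon ⌊231.7323/20⌋ = 11 → L; lat ⌊2.8399/10⌋ = 0 → A.
Square: lon ⌊11.7323/2⌋ = 5; lat ⌊2.8399/1⌋ = 2.
Subsquare: lon ⌊1.7323/0.0833333⌋ = 20 → u; lat ⌊0.8399/0.0416667⌋ = 20 → u.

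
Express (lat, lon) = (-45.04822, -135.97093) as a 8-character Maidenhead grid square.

CE24aw38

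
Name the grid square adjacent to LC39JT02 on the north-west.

Longitude extended square 0; −1 → -1, wraps to 9, carry into subsquare.
Longitude subsquare j = 9; −1 → 8 = i.
Latitude extended square 2; +1 → 3.

LC39it93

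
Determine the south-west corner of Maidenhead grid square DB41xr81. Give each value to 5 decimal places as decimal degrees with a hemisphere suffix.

78.28750° S, 110.01667° W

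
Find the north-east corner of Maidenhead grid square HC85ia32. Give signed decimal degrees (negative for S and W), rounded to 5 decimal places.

-64.98750, -23.30000

Field H=7, C=2: +7·20° lon, +2·10° lat → SW at lon -40°, lat -70°.
Square 8, 5: +8·2° lon, +5·1° lat → SW at lon -24°, lat -65°.
Subsquare i=8, a=0: +8·0.0833333° lon, +0·0.0416667° lat → SW at lon -23.3333°, lat -65°.
Extended square 3, 2: +3·0.00833333° lon, +2·0.00416667° lat → SW at lon -23.3083°, lat -64.9917°.
Cell spans 0.00833333° lon × 0.00416667° lat. NE corner is SW corner plus one full cell.
latitude -64.98750, longitude -23.30000.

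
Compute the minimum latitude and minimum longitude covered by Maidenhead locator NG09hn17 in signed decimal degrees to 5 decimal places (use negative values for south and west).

-20.42917, 80.59167

Field N=13, G=6: +13·20° lon, +6·10° lat → SW at lon 80°, lat -30°.
Square 0, 9: +0·2° lon, +9·1° lat → SW at lon 80°, lat -21°.
Subsquare h=7, n=13: +7·0.0833333° lon, +13·0.0416667° lat → SW at lon 80.5833°, lat -20.4583°.
Extended square 1, 7: +1·0.00833333° lon, +7·0.00416667° lat → SW at lon 80.5917°, lat -20.4292°.
latitude -20.42917, longitude 80.59167.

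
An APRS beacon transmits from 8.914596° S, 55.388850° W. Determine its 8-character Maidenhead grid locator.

GI21hc30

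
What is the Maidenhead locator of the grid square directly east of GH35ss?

GH35ts

Longitude subsquare s = 18; +1 → 19 = t.
The latitude characters are unchanged.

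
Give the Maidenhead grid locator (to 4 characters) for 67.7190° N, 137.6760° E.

PP87

Shift to the Maidenhead origin (180°W, 90°S): lon 317.68, lat 157.72.
Field: lon ⌊317.68/20⌋ = 15 → P; lat ⌊157.72/10⌋ = 15 → P.
Square: lon ⌊17.68/2⌋ = 8; lat ⌊7.72/1⌋ = 7.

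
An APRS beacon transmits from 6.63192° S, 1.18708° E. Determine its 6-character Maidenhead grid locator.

JI03oi

Add 180° to longitude and 90° to latitude: 181.1871, 83.3681.
Field: 181.1871/20 → 9 → J, 83.3681/10 → 8 → I; chars JI.
Square: 1.1871/2 → 0, 3.3681/1 → 3; chars 03.
Subsquare: 1.1871/0.0833333 → 14 → o, 0.3681/0.0416667 → 8 → i; chars oi.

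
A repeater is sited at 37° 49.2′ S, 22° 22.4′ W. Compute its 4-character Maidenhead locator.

HF82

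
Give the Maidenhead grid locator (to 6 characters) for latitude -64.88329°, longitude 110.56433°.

OC55gc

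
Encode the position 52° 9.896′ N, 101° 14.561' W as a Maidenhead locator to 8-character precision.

Offset from 180°W / 90°S: lon 78.75732°, lat 142.16493°.
Field: lon ⌊78.75732/20⌋ = 3 → D; lat ⌊142.16493/10⌋ = 14 → O.
Square: lon ⌊18.75732/2⌋ = 9; lat ⌊2.16493/1⌋ = 2.
Subsquare: lon ⌊0.75732/0.0833333⌋ = 9 → j; lat ⌊0.16493/0.0416667⌋ = 3 → d.
Extended square: lon ⌊0.00732/0.00833333⌋ = 0; lat ⌊0.03993/0.00416667⌋ = 9.

DO92jd09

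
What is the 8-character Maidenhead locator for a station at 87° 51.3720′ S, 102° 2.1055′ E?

OA12ad44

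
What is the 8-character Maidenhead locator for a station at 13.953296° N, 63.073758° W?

FK83lw18

Shift to the Maidenhead origin (180°W, 90°S): lon 116.92624, lat 103.95330.
Field (20°×10°, letters A–R): 116.92624/20 → 5 → F, 103.95330/10 → 10 → K; chars FK.
Square (2°×1°, digits 0–9): 16.92624/2 → 8, 3.95330/1 → 3; chars 83.
Subsquare (5′×2.5′, letters a–x): 0.92624/0.0833333 → 11 → l, 0.95330/0.0416667 → 22 → w; chars lw.
Extended square (30″×15″, digits 0–9): 0.00958/0.00833333 → 1, 0.03663/0.00416667 → 8; chars 18.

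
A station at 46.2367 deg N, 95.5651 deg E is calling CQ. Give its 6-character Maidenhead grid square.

Shift to the Maidenhead origin (180°W, 90°S): lon 275.5651, lat 136.2367.
Field: lon ⌊275.5651/20⌋ = 13 → N; lat ⌊136.2367/10⌋ = 13 → N.
Square: lon ⌊15.5651/2⌋ = 7; lat ⌊6.2367/1⌋ = 6.
Subsquare: lon ⌊1.5651/0.0833333⌋ = 18 → s; lat ⌊0.2367/0.0416667⌋ = 5 → f.

NN76sf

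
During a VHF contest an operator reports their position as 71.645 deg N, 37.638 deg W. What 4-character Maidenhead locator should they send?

Offset from 180°W / 90°S: lon 142.36°, lat 161.64°.
Field (20°×10°, letters A–R): 142.36/20 → 7 → H, 161.64/10 → 16 → Q; chars HQ.
Square (2°×1°, digits 0–9): 2.36/2 → 1, 1.64/1 → 1; chars 11.

HQ11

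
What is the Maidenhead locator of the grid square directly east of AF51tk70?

Longitude extended square 7; +1 → 8.
The latitude characters are unchanged.

AF51tk80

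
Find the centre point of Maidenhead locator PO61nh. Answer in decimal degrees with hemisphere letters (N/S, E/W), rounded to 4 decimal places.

51.3125° N, 133.1250° E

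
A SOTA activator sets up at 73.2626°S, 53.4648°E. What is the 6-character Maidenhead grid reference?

Add 180° to longitude and 90° to latitude: 233.4648, 16.7374.
Field (20°×10°, letters A–R): 233.4648/20 → 11 → L, 16.7374/10 → 1 → B; chars LB.
Square (2°×1°, digits 0–9): 13.4648/2 → 6, 6.7374/1 → 6; chars 66.
Subsquare (5′×2.5′, letters a–x): 1.4648/0.0833333 → 17 → r, 0.7374/0.0416667 → 17 → r; chars rr.

LB66rr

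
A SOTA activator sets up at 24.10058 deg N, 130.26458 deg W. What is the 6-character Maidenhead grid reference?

Add 180° to longitude and 90° to latitude: 49.7354, 114.1006.
Field: lon ⌊49.7354/20⌋ = 2 → C; lat ⌊114.1006/10⌋ = 11 → L.
Square: lon ⌊9.7354/2⌋ = 4; lat ⌊4.1006/1⌋ = 4.
Subsquare: lon ⌊1.7354/0.0833333⌋ = 20 → u; lat ⌊0.1006/0.0416667⌋ = 2 → c.

CL44uc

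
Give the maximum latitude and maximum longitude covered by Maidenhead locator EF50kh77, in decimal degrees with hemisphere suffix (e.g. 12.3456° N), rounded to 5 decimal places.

Field E=4, F=5: +4·20° lon, +5·10° lat → SW at lon -100°, lat -40°.
Square 5, 0: +5·2° lon, +0·1° lat → SW at lon -90°, lat -40°.
Subsquare k=10, h=7: +10·0.0833333° lon, +7·0.0416667° lat → SW at lon -89.1667°, lat -39.7083°.
Extended square 7, 7: +7·0.00833333° lon, +7·0.00416667° lat → SW at lon -89.1083°, lat -39.6792°.
Cell spans 0.00833333° lon × 0.00416667° lat. NE corner is SW corner plus one full cell.
latitude 39.67500° S, longitude 89.10000° W.

39.67500° S, 89.10000° W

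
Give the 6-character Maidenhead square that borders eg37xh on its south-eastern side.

Longitude subsquare x = 23; +1 → 24, wraps to 0 = a, carry into square.
Longitude square 3; +1 → 4.
Latitude subsquare h = 7; −1 → 6 = g.

EG47ag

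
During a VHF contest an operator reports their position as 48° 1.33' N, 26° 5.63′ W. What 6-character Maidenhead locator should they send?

Shift to the Maidenhead origin (180°W, 90°S): lon 153.9062, lat 138.0222.
Field (20°×10°, letters A–R): lon ⌊153.9062/20⌋ = 7 → H; lat ⌊138.0222/10⌋ = 13 → N.
Square (2°×1°, digits 0–9): lon ⌊13.9062/2⌋ = 6; lat ⌊8.0222/1⌋ = 8.
Subsquare (5′×2.5′, letters a–x): lon ⌊1.9062/0.0833333⌋ = 22 → w; lat ⌊0.0222/0.0416667⌋ = 0 → a.

HN68wa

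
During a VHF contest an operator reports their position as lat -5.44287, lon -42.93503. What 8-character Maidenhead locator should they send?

GI84mn73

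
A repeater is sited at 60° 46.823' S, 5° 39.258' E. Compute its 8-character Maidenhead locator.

JC29tf82

Shift to the Maidenhead origin (180°W, 90°S): lon 185.65430, lat 29.21962.
Field: lon ⌊185.65430/20⌋ = 9 → J; lat ⌊29.21962/10⌋ = 2 → C.
Square: lon ⌊5.65430/2⌋ = 2; lat ⌊9.21962/1⌋ = 9.
Subsquare: lon ⌊1.65430/0.0833333⌋ = 19 → t; lat ⌊0.21962/0.0416667⌋ = 5 → f.
Extended square: lon ⌊0.07097/0.00833333⌋ = 8; lat ⌊0.01128/0.00416667⌋ = 2.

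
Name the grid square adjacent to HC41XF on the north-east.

HC51ag

Longitude subsquare x = 23; +1 → 24, wraps to 0 = a, carry into square.
Longitude square 4; +1 → 5.
Latitude subsquare f = 5; +1 → 6 = g.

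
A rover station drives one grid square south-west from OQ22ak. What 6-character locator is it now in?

Longitude subsquare a = 0; −1 → -1, wraps to 23 = x, carry into square.
Longitude square 2; −1 → 1.
Latitude subsquare k = 10; −1 → 9 = j.

OQ12xj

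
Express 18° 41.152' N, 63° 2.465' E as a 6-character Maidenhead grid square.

MK18mq

Add 180° to longitude and 90° to latitude: 243.0411, 108.6859.
Field: lon ⌊243.0411/20⌋ = 12 → M; lat ⌊108.6859/10⌋ = 10 → K.
Square: lon ⌊3.0411/2⌋ = 1; lat ⌊8.6859/1⌋ = 8.
Subsquare: lon ⌊1.0411/0.0833333⌋ = 12 → m; lat ⌊0.6859/0.0416667⌋ = 16 → q.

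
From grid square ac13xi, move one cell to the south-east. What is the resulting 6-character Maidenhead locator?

Longitude subsquare x = 23; +1 → 24, wraps to 0 = a, carry into square.
Longitude square 1; +1 → 2.
Latitude subsquare i = 8; −1 → 7 = h.

AC23ah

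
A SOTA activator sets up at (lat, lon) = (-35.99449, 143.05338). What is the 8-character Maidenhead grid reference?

QF14ma61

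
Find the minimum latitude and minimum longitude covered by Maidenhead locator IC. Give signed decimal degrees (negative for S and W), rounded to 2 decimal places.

-70.00, -20.00

Field I=8, C=2: +8·20° lon, +2·10° lat → SW at lon -20°, lat -70°.
latitude -70.00, longitude -20.00.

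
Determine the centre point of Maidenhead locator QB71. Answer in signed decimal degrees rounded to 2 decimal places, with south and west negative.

Field Q=16, B=1: +16·20° lon, +1·10° lat → SW at lon 140°, lat -80°.
Square 7, 1: +7·2° lon, +1·1° lat → SW at lon 154°, lat -79°.
Cell spans 2° lon × 1° lat. Centre is SW corner plus half of each.
latitude -78.50, longitude 155.00.

-78.50, 155.00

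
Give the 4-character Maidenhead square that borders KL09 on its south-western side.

Longitude square 0; −1 → -1, wraps to 9, carry into field.
Longitude field K = 10; −1 → 9 = J.
Latitude square 9; −1 → 8.

JL98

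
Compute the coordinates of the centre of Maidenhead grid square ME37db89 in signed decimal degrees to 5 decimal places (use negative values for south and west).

Field M=12, E=4: +12·20° lon, +4·10° lat → SW at lon 60°, lat -50°.
Square 3, 7: +3·2° lon, +7·1° lat → SW at lon 66°, lat -43°.
Subsquare d=3, b=1: +3·0.0833333° lon, +1·0.0416667° lat → SW at lon 66.25°, lat -42.9583°.
Extended square 8, 9: +8·0.00833333° lon, +9·0.00416667° lat → SW at lon 66.3167°, lat -42.9208°.
Cell spans 0.00833333° lon × 0.00416667° lat. Centre is SW corner plus half of each.
latitude -42.91875, longitude 66.32083.

-42.91875, 66.32083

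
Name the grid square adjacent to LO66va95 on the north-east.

Longitude extended square 9; +1 → 10, wraps to 0, carry into subsquare.
Longitude subsquare v = 21; +1 → 22 = w.
Latitude extended square 5; +1 → 6.

LO66wa06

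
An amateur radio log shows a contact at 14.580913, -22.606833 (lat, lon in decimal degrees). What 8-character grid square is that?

HK84qn79

Shift to the Maidenhead origin (180°W, 90°S): lon 157.39317, lat 104.58091.
Field: 157.39317/20 → 7 → H, 104.58091/10 → 10 → K; chars HK.
Square: 17.39317/2 → 8, 4.58091/1 → 4; chars 84.
Subsquare: 1.39317/0.0833333 → 16 → q, 0.58091/0.0416667 → 13 → n; chars qn.
Extended square: 0.05983/0.00833333 → 7, 0.03925/0.00416667 → 9; chars 79.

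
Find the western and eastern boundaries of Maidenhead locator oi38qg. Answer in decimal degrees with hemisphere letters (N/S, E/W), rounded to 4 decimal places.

107.3333° E, 107.4167° E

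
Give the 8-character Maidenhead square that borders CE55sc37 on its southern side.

CE55sc36

Latitude extended square 7; −1 → 6.
The longitude characters are unchanged.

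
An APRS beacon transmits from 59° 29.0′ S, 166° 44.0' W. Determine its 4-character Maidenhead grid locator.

AD60

Shift to the Maidenhead origin (180°W, 90°S): lon 13.27, lat 30.52.
Field: 13.27/20 → 0 → A, 30.52/10 → 3 → D; chars AD.
Square: 13.27/2 → 6, 0.52/1 → 0; chars 60.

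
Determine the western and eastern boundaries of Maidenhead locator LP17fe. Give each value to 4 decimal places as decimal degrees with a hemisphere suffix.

42.4167° E, 42.5000° E

Field L=11, P=15: +11·20° lon, +15·10° lat → SW at lon 40°, lat 60°.
Square 1, 7: +1·2° lon, +7·1° lat → SW at lon 42°, lat 67°.
Subsquare f=5, e=4: +5·0.0833333° lon, +4·0.0416667° lat → SW at lon 42.4167°, lat 67.1667°.
Cell spans 0.0833333° lon × 0.0416667° lat.
west 42.4167° E, east 42.5000° E.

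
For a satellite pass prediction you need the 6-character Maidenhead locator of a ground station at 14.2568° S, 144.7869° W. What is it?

Offset from 180°W / 90°S: lon 35.2131°, lat 75.7432°.
Field: 35.2131/20 → 1 → B, 75.7432/10 → 7 → H; chars BH.
Square: 15.2131/2 → 7, 5.7432/1 → 5; chars 75.
Subsquare: 1.2131/0.0833333 → 14 → o, 0.7432/0.0416667 → 17 → r; chars or.

BH75or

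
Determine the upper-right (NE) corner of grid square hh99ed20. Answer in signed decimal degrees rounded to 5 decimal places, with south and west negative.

Field H=7, H=7: +7·20° lon, +7·10° lat → SW at lon -40°, lat -20°.
Square 9, 9: +9·2° lon, +9·1° lat → SW at lon -22°, lat -11°.
Subsquare e=4, d=3: +4·0.0833333° lon, +3·0.0416667° lat → SW at lon -21.6667°, lat -10.875°.
Extended square 2, 0: +2·0.00833333° lon, +0·0.00416667° lat → SW at lon -21.65°, lat -10.875°.
Cell spans 0.00833333° lon × 0.00416667° lat. NE corner is SW corner plus one full cell.
latitude -10.87083, longitude -21.64167.

-10.87083, -21.64167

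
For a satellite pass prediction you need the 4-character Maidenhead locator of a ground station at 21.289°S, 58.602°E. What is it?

Add 180° to longitude and 90° to latitude: 238.60, 68.71.
Field (20°×10°, letters A–R): 238.60/20 → 11 → L, 68.71/10 → 6 → G; chars LG.
Square (2°×1°, digits 0–9): 18.60/2 → 9, 8.71/1 → 8; chars 98.

LG98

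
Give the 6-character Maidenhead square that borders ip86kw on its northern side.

IP86kx

Latitude subsquare w = 22; +1 → 23 = x.
The longitude characters are unchanged.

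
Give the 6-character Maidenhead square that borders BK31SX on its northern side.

BK32sa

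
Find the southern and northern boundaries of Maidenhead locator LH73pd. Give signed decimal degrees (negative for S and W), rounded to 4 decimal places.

-16.8750, -16.8333

Field L=11, H=7: +11·20° lon, +7·10° lat → SW at lon 40°, lat -20°.
Square 7, 3: +7·2° lon, +3·1° lat → SW at lon 54°, lat -17°.
Subsquare p=15, d=3: +15·0.0833333° lon, +3·0.0416667° lat → SW at lon 55.25°, lat -16.875°.
Cell spans 0.0833333° lon × 0.0416667° lat.
south -16.8750, north -16.8333.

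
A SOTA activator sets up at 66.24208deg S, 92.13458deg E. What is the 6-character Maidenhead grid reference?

NC63bs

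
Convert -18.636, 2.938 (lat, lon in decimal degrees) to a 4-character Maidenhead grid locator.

JH11

Add 180° to longitude and 90° to latitude: 182.94, 71.36.
Field: lon ⌊182.94/20⌋ = 9 → J; lat ⌊71.36/10⌋ = 7 → H.
Square: lon ⌊2.94/2⌋ = 1; lat ⌊1.36/1⌋ = 1.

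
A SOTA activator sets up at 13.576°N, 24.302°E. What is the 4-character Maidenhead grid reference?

KK23

Offset from 180°W / 90°S: lon 204.30°, lat 103.58°.
Field: 204.30/20 → 10 → K, 103.58/10 → 10 → K; chars KK.
Square: 4.30/2 → 2, 3.58/1 → 3; chars 23.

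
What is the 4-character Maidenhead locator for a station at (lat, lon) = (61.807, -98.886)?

EP01

Offset from 180°W / 90°S: lon 81.11°, lat 151.81°.
Field: lon ⌊81.11/20⌋ = 4 → E; lat ⌊151.81/10⌋ = 15 → P.
Square: lon ⌊1.11/2⌋ = 0; lat ⌊1.81/1⌋ = 1.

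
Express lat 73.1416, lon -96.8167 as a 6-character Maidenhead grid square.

EQ13od

Offset from 180°W / 90°S: lon 83.1833°, lat 163.1416°.
Field: lon ⌊83.1833/20⌋ = 4 → E; lat ⌊163.1416/10⌋ = 16 → Q.
Square: lon ⌊3.1833/2⌋ = 1; lat ⌊3.1416/1⌋ = 3.
Subsquare: lon ⌊1.1833/0.0833333⌋ = 14 → o; lat ⌊0.1416/0.0416667⌋ = 3 → d.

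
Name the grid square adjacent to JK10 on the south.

JJ19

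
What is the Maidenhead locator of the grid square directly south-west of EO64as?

Longitude subsquare a = 0; −1 → -1, wraps to 23 = x, carry into square.
Longitude square 6; −1 → 5.
Latitude subsquare s = 18; −1 → 17 = r.

EO54xr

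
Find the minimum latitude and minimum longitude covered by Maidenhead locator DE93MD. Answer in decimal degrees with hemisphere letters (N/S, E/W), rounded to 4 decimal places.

Field D=3, E=4: +3·20° lon, +4·10° lat → SW at lon -120°, lat -50°.
Square 9, 3: +9·2° lon, +3·1° lat → SW at lon -102°, lat -47°.
Subsquare m=12, d=3: +12·0.0833333° lon, +3·0.0416667° lat → SW at lon -101°, lat -46.875°.
latitude 46.8750° S, longitude 101.0000° W.

46.8750° S, 101.0000° W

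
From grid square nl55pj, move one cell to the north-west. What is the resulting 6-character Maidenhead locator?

NL55ok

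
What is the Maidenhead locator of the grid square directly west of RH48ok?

Longitude subsquare o = 14; −1 → 13 = n.
The latitude characters are unchanged.

RH48nk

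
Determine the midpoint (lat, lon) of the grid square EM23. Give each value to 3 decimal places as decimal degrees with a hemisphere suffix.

Field E=4, M=12: +4·20° lon, +12·10° lat → SW at lon -100°, lat 30°.
Square 2, 3: +2·2° lon, +3·1° lat → SW at lon -96°, lat 33°.
Cell spans 2° lon × 1° lat. Centre is SW corner plus half of each.
latitude 33.500° N, longitude 95.000° W.

33.500° N, 95.000° W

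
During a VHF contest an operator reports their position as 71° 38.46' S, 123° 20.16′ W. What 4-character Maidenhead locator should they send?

Offset from 180°W / 90°S: lon 56.66°, lat 18.36°.
Field: 56.66/20 → 2 → C, 18.36/10 → 1 → B; chars CB.
Square: 16.66/2 → 8, 8.36/1 → 8; chars 88.

CB88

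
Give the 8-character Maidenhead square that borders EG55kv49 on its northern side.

EG55kw40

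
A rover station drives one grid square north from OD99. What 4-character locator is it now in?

OE90

Latitude square 9; +1 → 10, wraps to 0, carry into field.
Latitude field D = 3; +1 → 4 = E.
The longitude characters are unchanged.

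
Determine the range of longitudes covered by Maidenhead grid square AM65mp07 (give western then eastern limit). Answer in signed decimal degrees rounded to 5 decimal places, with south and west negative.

Field A=0, M=12: +0·20° lon, +12·10° lat → SW at lon -180°, lat 30°.
Square 6, 5: +6·2° lon, +5·1° lat → SW at lon -168°, lat 35°.
Subsquare m=12, p=15: +12·0.0833333° lon, +15·0.0416667° lat → SW at lon -167°, lat 35.625°.
Extended square 0, 7: +0·0.00833333° lon, +7·0.00416667° lat → SW at lon -167°, lat 35.6542°.
Cell spans 0.00833333° lon × 0.00416667° lat.
west -167.00000, east -166.99167.

-167.00000, -166.99167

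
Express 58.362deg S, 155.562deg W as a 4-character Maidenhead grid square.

Add 180° to longitude and 90° to latitude: 24.44, 31.64.
Field: 24.44/20 → 1 → B, 31.64/10 → 3 → D; chars BD.
Square: 4.44/2 → 2, 1.64/1 → 1; chars 21.

BD21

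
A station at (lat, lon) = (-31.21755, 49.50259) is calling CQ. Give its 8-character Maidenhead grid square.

LF48ss07

Shift to the Maidenhead origin (180°W, 90°S): lon 229.50259, lat 58.78245.
Field (20°×10°, letters A–R): lon ⌊229.50259/20⌋ = 11 → L; lat ⌊58.78245/10⌋ = 5 → F.
Square (2°×1°, digits 0–9): lon ⌊9.50259/2⌋ = 4; lat ⌊8.78245/1⌋ = 8.
Subsquare (5′×2.5′, letters a–x): lon ⌊1.50259/0.0833333⌋ = 18 → s; lat ⌊0.78245/0.0416667⌋ = 18 → s.
Extended square (30″×15″, digits 0–9): lon ⌊0.00259/0.00833333⌋ = 0; lat ⌊0.03245/0.00416667⌋ = 7.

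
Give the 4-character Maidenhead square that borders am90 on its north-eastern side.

BM01

Longitude square 9; +1 → 10, wraps to 0, carry into field.
Longitude field A = 0; +1 → 1 = B.
Latitude square 0; +1 → 1.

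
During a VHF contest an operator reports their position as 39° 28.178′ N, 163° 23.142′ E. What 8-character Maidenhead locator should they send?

Offset from 180°W / 90°S: lon 343.38570°, lat 129.46963°.
Field: lon ⌊343.38570/20⌋ = 17 → R; lat ⌊129.46963/10⌋ = 12 → M.
Square: lon ⌊3.38570/2⌋ = 1; lat ⌊9.46963/1⌋ = 9.
Subsquare: lon ⌊1.38570/0.0833333⌋ = 16 → q; lat ⌊0.46963/0.0416667⌋ = 11 → l.
Extended square: lon ⌊0.05237/0.00833333⌋ = 6; lat ⌊0.01130/0.00416667⌋ = 2.

RM19ql62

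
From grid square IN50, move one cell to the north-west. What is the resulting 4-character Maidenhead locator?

IN41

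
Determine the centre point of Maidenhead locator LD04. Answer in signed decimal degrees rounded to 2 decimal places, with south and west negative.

-55.50, 41.00

Field L=11, D=3: +11·20° lon, +3·10° lat → SW at lon 40°, lat -60°.
Square 0, 4: +0·2° lon, +4·1° lat → SW at lon 40°, lat -56°.
Cell spans 2° lon × 1° lat. Centre is SW corner plus half of each.
latitude -55.50, longitude 41.00.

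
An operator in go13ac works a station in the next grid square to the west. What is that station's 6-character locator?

Longitude subsquare a = 0; −1 → -1, wraps to 23 = x, carry into square.
Longitude square 1; −1 → 0.
The latitude characters are unchanged.

GO03xc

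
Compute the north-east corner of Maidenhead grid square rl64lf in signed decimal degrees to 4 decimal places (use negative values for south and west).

Field R=17, L=11: +17·20° lon, +11·10° lat → SW at lon 160°, lat 20°.
Square 6, 4: +6·2° lon, +4·1° lat → SW at lon 172°, lat 24°.
Subsquare l=11, f=5: +11·0.0833333° lon, +5·0.0416667° lat → SW at lon 172.917°, lat 24.2083°.
Cell spans 0.0833333° lon × 0.0416667° lat. NE corner is SW corner plus one full cell.
latitude 24.2500, longitude 173.0000.

24.2500, 173.0000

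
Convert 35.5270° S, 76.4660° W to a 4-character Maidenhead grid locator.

Shift to the Maidenhead origin (180°W, 90°S): lon 103.53, lat 54.47.
Field: 103.53/20 → 5 → F, 54.47/10 → 5 → F; chars FF.
Square: 3.53/2 → 1, 4.47/1 → 4; chars 14.

FF14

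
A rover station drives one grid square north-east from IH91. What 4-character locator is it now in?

Longitude square 9; +1 → 10, wraps to 0, carry into field.
Longitude field I = 8; +1 → 9 = J.
Latitude square 1; +1 → 2.

JH02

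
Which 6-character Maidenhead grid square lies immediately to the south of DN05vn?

DN05vm

Latitude subsquare n = 13; −1 → 12 = m.
The longitude characters are unchanged.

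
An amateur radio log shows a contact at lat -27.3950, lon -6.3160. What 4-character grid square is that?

Shift to the Maidenhead origin (180°W, 90°S): lon 173.68, lat 62.61.
Field (20°×10°, letters A–R): lon ⌊173.68/20⌋ = 8 → I; lat ⌊62.61/10⌋ = 6 → G.
Square (2°×1°, digits 0–9): lon ⌊13.68/2⌋ = 6; lat ⌊2.61/1⌋ = 2.

IG62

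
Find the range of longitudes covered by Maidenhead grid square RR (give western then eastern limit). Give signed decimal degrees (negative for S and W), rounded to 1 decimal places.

160.0, 180.0

Field R=17, R=17: +17·20° lon, +17·10° lat → SW at lon 160°, lat 80°.
Cell spans 20° lon × 10° lat.
west 160.0, east 180.0.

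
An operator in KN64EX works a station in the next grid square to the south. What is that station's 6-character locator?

KN64ew

Latitude subsquare x = 23; −1 → 22 = w.
The longitude characters are unchanged.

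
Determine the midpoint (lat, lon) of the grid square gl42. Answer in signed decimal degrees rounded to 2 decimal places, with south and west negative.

Field G=6, L=11: +6·20° lon, +11·10° lat → SW at lon -60°, lat 20°.
Square 4, 2: +4·2° lon, +2·1° lat → SW at lon -52°, lat 22°.
Cell spans 2° lon × 1° lat. Centre is SW corner plus half of each.
latitude 22.50, longitude -51.00.

22.50, -51.00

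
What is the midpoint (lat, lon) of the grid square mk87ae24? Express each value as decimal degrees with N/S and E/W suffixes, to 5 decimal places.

17.18542° N, 76.02083° E

Field M=12, K=10: +12·20° lon, +10·10° lat → SW at lon 60°, lat 10°.
Square 8, 7: +8·2° lon, +7·1° lat → SW at lon 76°, lat 17°.
Subsquare a=0, e=4: +0·0.0833333° lon, +4·0.0416667° lat → SW at lon 76°, lat 17.1667°.
Extended square 2, 4: +2·0.00833333° lon, +4·0.00416667° lat → SW at lon 76.0167°, lat 17.1833°.
Cell spans 0.00833333° lon × 0.00416667° lat. Centre is SW corner plus half of each.
latitude 17.18542° N, longitude 76.02083° E.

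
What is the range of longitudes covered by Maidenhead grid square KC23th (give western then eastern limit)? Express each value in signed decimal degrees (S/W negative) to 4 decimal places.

Field K=10, C=2: +10·20° lon, +2·10° lat → SW at lon 20°, lat -70°.
Square 2, 3: +2·2° lon, +3·1° lat → SW at lon 24°, lat -67°.
Subsquare t=19, h=7: +19·0.0833333° lon, +7·0.0416667° lat → SW at lon 25.5833°, lat -66.7083°.
Cell spans 0.0833333° lon × 0.0416667° lat.
west 25.5833, east 25.6667.

25.5833, 25.6667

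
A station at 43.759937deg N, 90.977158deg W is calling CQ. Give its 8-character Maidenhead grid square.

Offset from 180°W / 90°S: lon 89.02284°, lat 133.75994°.
Field: lon ⌊89.02284/20⌋ = 4 → E; lat ⌊133.75994/10⌋ = 13 → N.
Square: lon ⌊9.02284/2⌋ = 4; lat ⌊3.75994/1⌋ = 3.
Subsquare: lon ⌊1.02284/0.0833333⌋ = 12 → m; lat ⌊0.75994/0.0416667⌋ = 18 → s.
Extended square: lon ⌊0.02284/0.00833333⌋ = 2; lat ⌊0.00994/0.00416667⌋ = 2.

EN43ms22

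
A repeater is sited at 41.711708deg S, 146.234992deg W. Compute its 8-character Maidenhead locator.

BE68vg19

Add 180° to longitude and 90° to latitude: 33.76501, 48.28829.
Field: lon ⌊33.76501/20⌋ = 1 → B; lat ⌊48.28829/10⌋ = 4 → E.
Square: lon ⌊13.76501/2⌋ = 6; lat ⌊8.28829/1⌋ = 8.
Subsquare: lon ⌊1.76501/0.0833333⌋ = 21 → v; lat ⌊0.28829/0.0416667⌋ = 6 → g.
Extended square: lon ⌊0.01501/0.00833333⌋ = 1; lat ⌊0.03829/0.00416667⌋ = 9.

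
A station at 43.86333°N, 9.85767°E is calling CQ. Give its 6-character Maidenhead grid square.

Offset from 180°W / 90°S: lon 189.8577°, lat 133.8633°.
Field: 189.8577/20 → 9 → J, 133.8633/10 → 13 → N; chars JN.
Square: 9.8577/2 → 4, 3.8633/1 → 3; chars 43.
Subsquare: 1.8577/0.0833333 → 22 → w, 0.8633/0.0416667 → 20 → u; chars wu.

JN43wu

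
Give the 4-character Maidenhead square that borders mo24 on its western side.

Longitude square 2; −1 → 1.
The latitude characters are unchanged.

MO14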